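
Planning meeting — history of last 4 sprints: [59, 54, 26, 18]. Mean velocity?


Formula: Avg velocity = Total points / Number of sprints
Points: [59, 54, 26, 18]
Sum = 59 + 54 + 26 + 18 = 157
Avg velocity = 157 / 4 = 39.25 points/sprint

39.25 points/sprint


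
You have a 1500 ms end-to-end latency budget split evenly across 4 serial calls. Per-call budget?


Formula: per_stage = total_budget / stages
per_stage = 1500 / 4
per_stage = 375.0 ms

375.0 ms


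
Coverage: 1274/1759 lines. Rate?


Coverage = covered / total * 100
Coverage = 1274 / 1759 * 100
Coverage = 72.43%

72.43%


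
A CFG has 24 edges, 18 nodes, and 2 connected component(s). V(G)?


Formula: V(G) = E - N + 2P
V(G) = 24 - 18 + 2*2
V(G) = 6 + 4
V(G) = 10

10


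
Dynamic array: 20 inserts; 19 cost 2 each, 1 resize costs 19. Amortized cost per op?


Formula: Amortized cost = Total cost / Operations
Total cost = (19 * 2) + (1 * 19)
Total cost = 38 + 19 = 57
Amortized = 57 / 20 = 2.85

2.85


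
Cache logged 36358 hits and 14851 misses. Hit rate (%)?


Formula: hit rate = hits / (hits + misses) * 100
hit rate = 36358 / (36358 + 14851) * 100
hit rate = 36358 / 51209 * 100
hit rate = 71.0%

71.0%


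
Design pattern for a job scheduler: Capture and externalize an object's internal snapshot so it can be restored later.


This matches the Memento pattern

Memento


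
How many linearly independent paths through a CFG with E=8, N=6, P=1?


Formula: V(G) = E - N + 2P
V(G) = 8 - 6 + 2*1
V(G) = 2 + 2
V(G) = 4

4


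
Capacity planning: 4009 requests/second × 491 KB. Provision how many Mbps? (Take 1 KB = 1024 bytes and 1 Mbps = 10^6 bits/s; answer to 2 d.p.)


Formula: Mbps = payload_bytes * RPS * 8 / 1e6
Payload per request = 491 KB = 491 * 1024 = 502784 bytes
Total bytes/sec = 502784 * 4009 = 2015661056
Total bits/sec = 2015661056 * 8 = 16125288448
Mbps = 16125288448 / 1e6 = 16125.29

16125.29 Mbps


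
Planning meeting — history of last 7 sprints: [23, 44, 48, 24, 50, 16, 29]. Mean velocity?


Formula: Avg velocity = Total points / Number of sprints
Points: [23, 44, 48, 24, 50, 16, 29]
Sum = 23 + 44 + 48 + 24 + 50 + 16 + 29 = 234
Avg velocity = 234 / 7 = 33.43 points/sprint

33.43 points/sprint


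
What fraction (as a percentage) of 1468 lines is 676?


Coverage = covered / total * 100
Coverage = 676 / 1468 * 100
Coverage = 46.05%

46.05%


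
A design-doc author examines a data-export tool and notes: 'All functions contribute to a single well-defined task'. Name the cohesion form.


Reasoning: Best: single purpose
Type: Functional cohesion

Functional cohesion


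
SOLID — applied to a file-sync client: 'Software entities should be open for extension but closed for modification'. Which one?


This describes the Open/Closed Principle (OCP)

Open/Closed Principle (OCP)


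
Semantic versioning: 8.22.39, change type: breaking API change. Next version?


Current: 8.22.39
Change category: 'breaking API change' → major bump
SemVer rule: major bump → increment MAJOR, reset MINOR and PATCH to 0
New: 9.0.0

9.0.0


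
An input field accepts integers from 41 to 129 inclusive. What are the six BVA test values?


Range: [41, 129]
Boundaries: just below min, min, min+1, max-1, max, just above max
Values: [40, 41, 42, 128, 129, 130]

[40, 41, 42, 128, 129, 130]


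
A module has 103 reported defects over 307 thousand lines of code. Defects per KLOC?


Defect density = defects / KLOC
Defect density = 103 / 307
Defect density = 0.336 defects/KLOC

0.336 defects/KLOC


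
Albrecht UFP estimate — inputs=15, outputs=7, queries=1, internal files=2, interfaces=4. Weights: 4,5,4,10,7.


UFP = EI*4 + EO*5 + EQ*4 + ILF*10 + EIF*7
UFP = 15*4 + 7*5 + 1*4 + 2*10 + 4*7
UFP = 60 + 35 + 4 + 20 + 28
UFP = 147

147


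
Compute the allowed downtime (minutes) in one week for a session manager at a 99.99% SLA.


Formula: allowed downtime = period * (100 - SLA) / 100
Period (week) = 10080 minutes
Unavailability fraction = (100 - 99.99) / 100
Allowed downtime = 10080 * (100 - 99.99) / 100
Allowed downtime = 1.008 minutes

1.008 minutes


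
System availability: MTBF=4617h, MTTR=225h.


Availability = MTBF / (MTBF + MTTR)
Availability = 4617 / (4617 + 225)
Availability = 4617 / 4842
Availability = 95.3532%

95.3532%


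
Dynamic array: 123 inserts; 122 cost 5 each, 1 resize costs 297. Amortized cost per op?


Formula: Amortized cost = Total cost / Operations
Total cost = (122 * 5) + (1 * 297)
Total cost = 610 + 297 = 907
Amortized = 907 / 123 = 7.374

7.374


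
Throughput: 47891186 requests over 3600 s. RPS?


Formula: throughput = requests / seconds
throughput = 47891186 / 3600
throughput = 13303.11 requests/second

13303.11 requests/second


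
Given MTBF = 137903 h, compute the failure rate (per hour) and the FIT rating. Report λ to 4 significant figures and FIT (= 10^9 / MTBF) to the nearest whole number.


Formula: λ = 1 / MTBF; FIT = λ × 1e9 = 1e9 / MTBF
λ = 1 / 137903 ≈ 7.251e-06 failures/hour
FIT = 1e9 / 137903 ≈ 7251 failures per 1e9 hours (nearest whole number)

λ = 7.251e-06 /h, FIT = 7251


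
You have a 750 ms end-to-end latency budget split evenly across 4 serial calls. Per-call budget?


Formula: per_stage = total_budget / stages
per_stage = 750 / 4
per_stage = 187.5 ms

187.5 ms


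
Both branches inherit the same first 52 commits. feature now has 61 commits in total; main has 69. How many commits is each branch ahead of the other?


Common ancestor: commit #52
feature commits after divergence: 61 - 52 = 9
main commits after divergence: 69 - 52 = 17
feature is 9 commits ahead of main
main is 17 commits ahead of feature

feature ahead: 9, main ahead: 17


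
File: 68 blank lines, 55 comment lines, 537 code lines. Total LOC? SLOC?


Total LOC = blank + comment + code
Total LOC = 68 + 55 + 537 = 660
SLOC (source only) = code = 537

Total LOC: 660, SLOC: 537


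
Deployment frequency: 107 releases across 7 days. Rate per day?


Formula: deployments per day = releases / days
= 107 / 7
= 15.286 deploys/day
(equivalently, 107.0 deploys/week)

15.286 deploys/day


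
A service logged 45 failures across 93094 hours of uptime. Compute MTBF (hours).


Formula: MTBF = Total operating time / Number of failures
MTBF = 93094 / 45
MTBF = 2068.76 hours

2068.76 hours


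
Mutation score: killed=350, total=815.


Mutation score = killed / total * 100
Mutation score = 350 / 815 * 100
Mutation score = 42.94%

42.94%


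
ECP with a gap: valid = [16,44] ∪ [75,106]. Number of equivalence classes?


Valid ranges: [16,44] and [75,106]
Class 1: x < 16 — invalid
Class 2: 16 ≤ x ≤ 44 — valid
Class 3: 44 < x < 75 — invalid (gap between ranges)
Class 4: 75 ≤ x ≤ 106 — valid
Class 5: x > 106 — invalid
Total equivalence classes: 5

5 equivalence classes


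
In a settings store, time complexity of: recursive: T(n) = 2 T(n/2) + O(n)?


Reasoning: master theorem case 2 (merge-sort recurrence)
Complexity: O(n log n)

O(n log n)


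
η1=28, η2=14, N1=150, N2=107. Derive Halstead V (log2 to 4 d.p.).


Formula: V = N * log2(η), where N = N1 + N2 and η = η1 + η2
η = 28 + 14 = 42
N = 150 + 107 = 257
log2(42) ≈ 5.3923
V = 257 * 5.3923 = 1385.82

1385.82


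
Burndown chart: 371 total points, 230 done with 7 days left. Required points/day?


Formula: Required rate = Remaining points / Days left
Remaining = 371 - 230 = 141 points
Required rate = 141 / 7 = 20.14 points/day

20.14 points/day


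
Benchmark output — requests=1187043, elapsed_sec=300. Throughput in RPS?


Formula: throughput = requests / seconds
throughput = 1187043 / 300
throughput = 3956.81 requests/second

3956.81 requests/second


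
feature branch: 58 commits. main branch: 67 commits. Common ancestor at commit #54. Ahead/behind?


Common ancestor: commit #54
feature commits after divergence: 58 - 54 = 4
main commits after divergence: 67 - 54 = 13
feature is 4 commits ahead of main
main is 13 commits ahead of feature

feature ahead: 4, main ahead: 13


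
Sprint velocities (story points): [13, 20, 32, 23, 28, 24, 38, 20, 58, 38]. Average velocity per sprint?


Formula: Avg velocity = Total points / Number of sprints
Points: [13, 20, 32, 23, 28, 24, 38, 20, 58, 38]
Sum = 13 + 20 + 32 + 23 + 28 + 24 + 38 + 20 + 58 + 38 = 294
Avg velocity = 294 / 10 = 29.4 points/sprint

29.4 points/sprint


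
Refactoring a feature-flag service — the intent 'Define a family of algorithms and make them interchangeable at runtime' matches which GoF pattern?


This matches the Strategy pattern

Strategy


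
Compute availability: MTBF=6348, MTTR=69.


Availability = MTBF / (MTBF + MTTR)
Availability = 6348 / (6348 + 69)
Availability = 6348 / 6417
Availability = 98.9247%

98.9247%


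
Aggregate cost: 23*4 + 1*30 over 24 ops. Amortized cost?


Formula: Amortized cost = Total cost / Operations
Total cost = (23 * 4) + (1 * 30)
Total cost = 92 + 30 = 122
Amortized = 122 / 24 = 5.0833

5.0833


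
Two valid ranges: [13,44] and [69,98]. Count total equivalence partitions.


Valid ranges: [13,44] and [69,98]
Class 1: x < 13 — invalid
Class 2: 13 ≤ x ≤ 44 — valid
Class 3: 44 < x < 69 — invalid (gap between ranges)
Class 4: 69 ≤ x ≤ 98 — valid
Class 5: x > 98 — invalid
Total equivalence classes: 5

5 equivalence classes


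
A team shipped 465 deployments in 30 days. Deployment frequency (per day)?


Formula: deployments per day = releases / days
= 465 / 30
= 15.5 deploys/day
(equivalently, 108.5 deploys/week)

15.5 deploys/day


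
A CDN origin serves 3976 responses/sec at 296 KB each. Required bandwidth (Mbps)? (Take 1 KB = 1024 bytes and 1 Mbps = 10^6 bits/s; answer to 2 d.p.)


Formula: Mbps = payload_bytes * RPS * 8 / 1e6
Payload per request = 296 KB = 296 * 1024 = 303104 bytes
Total bytes/sec = 303104 * 3976 = 1205141504
Total bits/sec = 1205141504 * 8 = 9641132032
Mbps = 9641132032 / 1e6 = 9641.13

9641.13 Mbps


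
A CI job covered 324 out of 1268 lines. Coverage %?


Coverage = covered / total * 100
Coverage = 324 / 1268 * 100
Coverage = 25.55%

25.55%


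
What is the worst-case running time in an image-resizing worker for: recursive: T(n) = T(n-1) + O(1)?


Reasoning: linear recursion with constant work per frame
Complexity: O(n)

O(n)


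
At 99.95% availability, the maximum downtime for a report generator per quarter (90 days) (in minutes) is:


Formula: allowed downtime = period * (100 - SLA) / 100
Period (quarter (90 days)) = 129600 minutes
Unavailability fraction = (100 - 99.95) / 100
Allowed downtime = 129600 * (100 - 99.95) / 100
Allowed downtime = 64.8 minutes

64.8 minutes


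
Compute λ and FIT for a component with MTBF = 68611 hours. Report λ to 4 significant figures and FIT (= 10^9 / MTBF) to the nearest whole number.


Formula: λ = 1 / MTBF; FIT = λ × 1e9 = 1e9 / MTBF
λ = 1 / 68611 ≈ 1.457e-05 failures/hour
FIT = 1e9 / 68611 ≈ 14575 failures per 1e9 hours (nearest whole number)

λ = 1.457e-05 /h, FIT = 14575


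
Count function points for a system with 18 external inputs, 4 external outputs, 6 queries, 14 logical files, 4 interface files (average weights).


UFP = EI*4 + EO*5 + EQ*4 + ILF*10 + EIF*7
UFP = 18*4 + 4*5 + 6*4 + 14*10 + 4*7
UFP = 72 + 20 + 24 + 140 + 28
UFP = 284

284


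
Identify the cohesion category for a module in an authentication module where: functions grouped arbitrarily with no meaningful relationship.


Reasoning: Worst: random grouping
Type: Coincidental cohesion

Coincidental cohesion


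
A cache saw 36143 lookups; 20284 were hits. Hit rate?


Formula: hit rate = hits / (hits + misses) * 100
hit rate = 20284 / (20284 + 15859) * 100
hit rate = 20284 / 36143 * 100
hit rate = 56.12%

56.12%


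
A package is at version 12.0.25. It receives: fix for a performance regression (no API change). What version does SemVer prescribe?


Current: 12.0.25
Change category: 'fix for a performance regression (no API change)' → patch bump
SemVer rule: patch bump → increment PATCH (MAJOR and MINOR unchanged)
New: 12.0.26

12.0.26


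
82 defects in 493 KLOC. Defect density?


Defect density = defects / KLOC
Defect density = 82 / 493
Defect density = 0.166 defects/KLOC

0.166 defects/KLOC


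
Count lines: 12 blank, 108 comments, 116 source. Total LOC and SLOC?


Total LOC = blank + comment + code
Total LOC = 12 + 108 + 116 = 236
SLOC (source only) = code = 116

Total LOC: 236, SLOC: 116


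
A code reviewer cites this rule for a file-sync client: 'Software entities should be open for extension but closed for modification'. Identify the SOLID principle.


This describes the Open/Closed Principle (OCP)

Open/Closed Principle (OCP)


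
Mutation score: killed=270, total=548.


Mutation score = killed / total * 100
Mutation score = 270 / 548 * 100
Mutation score = 49.27%

49.27%


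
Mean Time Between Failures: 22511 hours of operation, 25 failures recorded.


Formula: MTBF = Total operating time / Number of failures
MTBF = 22511 / 25
MTBF = 900.44 hours

900.44 hours


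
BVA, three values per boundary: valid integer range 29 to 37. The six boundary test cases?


Range: [29, 37]
Boundaries: just below min, min, min+1, max-1, max, just above max
Values: [28, 29, 30, 36, 37, 38]

[28, 29, 30, 36, 37, 38]


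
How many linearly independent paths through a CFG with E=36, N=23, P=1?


Formula: V(G) = E - N + 2P
V(G) = 36 - 23 + 2*1
V(G) = 13 + 2
V(G) = 15

15


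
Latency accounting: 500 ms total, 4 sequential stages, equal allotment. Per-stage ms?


Formula: per_stage = total_budget / stages
per_stage = 500 / 4
per_stage = 125.0 ms

125.0 ms


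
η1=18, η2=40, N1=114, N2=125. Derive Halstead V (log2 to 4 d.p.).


Formula: V = N * log2(η), where N = N1 + N2 and η = η1 + η2
η = 18 + 40 = 58
N = 114 + 125 = 239
log2(58) ≈ 5.8580
V = 239 * 5.8580 = 1400.06

1400.06


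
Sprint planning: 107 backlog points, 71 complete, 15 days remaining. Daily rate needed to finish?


Formula: Required rate = Remaining points / Days left
Remaining = 107 - 71 = 36 points
Required rate = 36 / 15 = 2.4 points/day

2.4 points/day


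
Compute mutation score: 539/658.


Mutation score = killed / total * 100
Mutation score = 539 / 658 * 100
Mutation score = 81.91%

81.91%


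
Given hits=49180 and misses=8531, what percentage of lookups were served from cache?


Formula: hit rate = hits / (hits + misses) * 100
hit rate = 49180 / (49180 + 8531) * 100
hit rate = 49180 / 57711 * 100
hit rate = 85.22%

85.22%


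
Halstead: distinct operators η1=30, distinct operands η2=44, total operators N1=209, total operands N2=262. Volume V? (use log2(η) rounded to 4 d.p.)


Formula: V = N * log2(η), where N = N1 + N2 and η = η1 + η2
η = 30 + 44 = 74
N = 209 + 262 = 471
log2(74) ≈ 6.2095
V = 471 * 6.2095 = 2924.67

2924.67


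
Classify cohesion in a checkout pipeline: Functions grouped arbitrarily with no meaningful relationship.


Reasoning: Worst: random grouping
Type: Coincidental cohesion

Coincidental cohesion


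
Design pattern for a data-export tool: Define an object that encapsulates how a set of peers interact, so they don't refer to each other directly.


This matches the Mediator pattern

Mediator


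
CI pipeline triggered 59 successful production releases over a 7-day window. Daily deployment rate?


Formula: deployments per day = releases / days
= 59 / 7
= 8.429 deploys/day
(equivalently, 59.0 deploys/week)

8.429 deploys/day


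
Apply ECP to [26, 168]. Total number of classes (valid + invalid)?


Valid range: [26, 168]
Class 1: x < 26 — invalid
Class 2: 26 ≤ x ≤ 168 — valid
Class 3: x > 168 — invalid
Total equivalence classes: 3

3 equivalence classes


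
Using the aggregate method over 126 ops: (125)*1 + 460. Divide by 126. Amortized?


Formula: Amortized cost = Total cost / Operations
Total cost = (125 * 1) + (1 * 460)
Total cost = 125 + 460 = 585
Amortized = 585 / 126 = 4.6429

4.6429


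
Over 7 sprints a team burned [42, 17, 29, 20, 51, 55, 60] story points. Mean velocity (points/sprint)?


Formula: Avg velocity = Total points / Number of sprints
Points: [42, 17, 29, 20, 51, 55, 60]
Sum = 42 + 17 + 29 + 20 + 51 + 55 + 60 = 274
Avg velocity = 274 / 7 = 39.14 points/sprint

39.14 points/sprint


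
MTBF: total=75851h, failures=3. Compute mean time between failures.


Formula: MTBF = Total operating time / Number of failures
MTBF = 75851 / 3
MTBF = 25283.67 hours

25283.67 hours


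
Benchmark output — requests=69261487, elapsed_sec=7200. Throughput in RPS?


Formula: throughput = requests / seconds
throughput = 69261487 / 7200
throughput = 9619.65 requests/second

9619.65 requests/second


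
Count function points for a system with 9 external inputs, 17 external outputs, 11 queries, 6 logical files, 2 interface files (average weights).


UFP = EI*4 + EO*5 + EQ*4 + ILF*10 + EIF*7
UFP = 9*4 + 17*5 + 11*4 + 6*10 + 2*7
UFP = 36 + 85 + 44 + 60 + 14
UFP = 239

239


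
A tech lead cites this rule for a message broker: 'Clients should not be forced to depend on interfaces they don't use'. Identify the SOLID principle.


This describes the Interface Segregation Principle (ISP)

Interface Segregation Principle (ISP)


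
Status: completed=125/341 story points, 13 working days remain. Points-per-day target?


Formula: Required rate = Remaining points / Days left
Remaining = 341 - 125 = 216 points
Required rate = 216 / 13 = 16.62 points/day

16.62 points/day


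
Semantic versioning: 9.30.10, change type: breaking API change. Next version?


Current: 9.30.10
Change category: 'breaking API change' → major bump
SemVer rule: major bump → increment MAJOR, reset MINOR and PATCH to 0
New: 10.0.0

10.0.0


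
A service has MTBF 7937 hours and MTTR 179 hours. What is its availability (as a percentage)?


Availability = MTBF / (MTBF + MTTR)
Availability = 7937 / (7937 + 179)
Availability = 7937 / 8116
Availability = 97.7945%

97.7945%


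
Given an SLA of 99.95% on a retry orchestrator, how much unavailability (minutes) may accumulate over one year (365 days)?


Formula: allowed downtime = period * (100 - SLA) / 100
Period (year (365 days)) = 525600 minutes
Unavailability fraction = (100 - 99.95) / 100
Allowed downtime = 525600 * (100 - 99.95) / 100
Allowed downtime = 262.8 minutes

262.8 minutes


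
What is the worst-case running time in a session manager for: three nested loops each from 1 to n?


Reasoning: three levels of nesting over n
Complexity: O(n^3)

O(n^3)


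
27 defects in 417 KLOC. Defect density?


Defect density = defects / KLOC
Defect density = 27 / 417
Defect density = 0.065 defects/KLOC

0.065 defects/KLOC


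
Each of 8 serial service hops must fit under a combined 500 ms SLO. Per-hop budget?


Formula: per_stage = total_budget / stages
per_stage = 500 / 8
per_stage = 62.5 ms

62.5 ms


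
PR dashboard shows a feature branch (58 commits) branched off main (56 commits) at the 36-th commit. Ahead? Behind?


Common ancestor: commit #36
feature commits after divergence: 58 - 36 = 22
main commits after divergence: 56 - 36 = 20
feature is 22 commits ahead of main
main is 20 commits ahead of feature

feature ahead: 22, main ahead: 20


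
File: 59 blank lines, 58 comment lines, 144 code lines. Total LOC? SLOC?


Total LOC = blank + comment + code
Total LOC = 59 + 58 + 144 = 261
SLOC (source only) = code = 144

Total LOC: 261, SLOC: 144


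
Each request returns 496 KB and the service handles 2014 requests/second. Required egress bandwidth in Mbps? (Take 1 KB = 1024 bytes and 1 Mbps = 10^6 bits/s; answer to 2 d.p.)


Formula: Mbps = payload_bytes * RPS * 8 / 1e6
Payload per request = 496 KB = 496 * 1024 = 507904 bytes
Total bytes/sec = 507904 * 2014 = 1022918656
Total bits/sec = 1022918656 * 8 = 8183349248
Mbps = 8183349248 / 1e6 = 8183.35

8183.35 Mbps


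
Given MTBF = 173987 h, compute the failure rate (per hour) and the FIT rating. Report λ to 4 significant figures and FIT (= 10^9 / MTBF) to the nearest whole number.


Formula: λ = 1 / MTBF; FIT = λ × 1e9 = 1e9 / MTBF
λ = 1 / 173987 ≈ 5.748e-06 failures/hour
FIT = 1e9 / 173987 ≈ 5748 failures per 1e9 hours (nearest whole number)

λ = 5.748e-06 /h, FIT = 5748


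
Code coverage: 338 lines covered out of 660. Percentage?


Coverage = covered / total * 100
Coverage = 338 / 660 * 100
Coverage = 51.21%

51.21%


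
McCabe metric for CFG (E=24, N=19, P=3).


Formula: V(G) = E - N + 2P
V(G) = 24 - 19 + 2*3
V(G) = 5 + 6
V(G) = 11

11


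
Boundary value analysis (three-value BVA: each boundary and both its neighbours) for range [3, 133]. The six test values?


Range: [3, 133]
Boundaries: just below min, min, min+1, max-1, max, just above max
Values: [2, 3, 4, 132, 133, 134]

[2, 3, 4, 132, 133, 134]


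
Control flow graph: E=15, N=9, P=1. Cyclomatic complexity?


Formula: V(G) = E - N + 2P
V(G) = 15 - 9 + 2*1
V(G) = 6 + 2
V(G) = 8

8


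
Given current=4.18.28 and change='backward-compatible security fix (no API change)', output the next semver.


Current: 4.18.28
Change category: 'backward-compatible security fix (no API change)' → patch bump
SemVer rule: patch bump → increment PATCH (MAJOR and MINOR unchanged)
New: 4.18.29

4.18.29


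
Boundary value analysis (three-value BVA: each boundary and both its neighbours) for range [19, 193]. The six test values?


Range: [19, 193]
Boundaries: just below min, min, min+1, max-1, max, just above max
Values: [18, 19, 20, 192, 193, 194]

[18, 19, 20, 192, 193, 194]


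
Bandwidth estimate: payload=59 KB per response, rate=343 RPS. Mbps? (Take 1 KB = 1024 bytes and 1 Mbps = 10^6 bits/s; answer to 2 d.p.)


Formula: Mbps = payload_bytes * RPS * 8 / 1e6
Payload per request = 59 KB = 59 * 1024 = 60416 bytes
Total bytes/sec = 60416 * 343 = 20722688
Total bits/sec = 20722688 * 8 = 165781504
Mbps = 165781504 / 1e6 = 165.78

165.78 Mbps


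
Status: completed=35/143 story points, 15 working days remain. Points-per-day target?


Formula: Required rate = Remaining points / Days left
Remaining = 143 - 35 = 108 points
Required rate = 108 / 15 = 7.2 points/day

7.2 points/day


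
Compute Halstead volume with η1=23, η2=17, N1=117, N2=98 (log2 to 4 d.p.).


Formula: V = N * log2(η), where N = N1 + N2 and η = η1 + η2
η = 23 + 17 = 40
N = 117 + 98 = 215
log2(40) ≈ 5.3219
V = 215 * 5.3219 = 1144.21

1144.21


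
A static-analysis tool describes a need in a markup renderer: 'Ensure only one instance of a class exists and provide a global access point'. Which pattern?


This matches the Singleton pattern

Singleton


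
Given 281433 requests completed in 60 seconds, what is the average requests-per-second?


Formula: throughput = requests / seconds
throughput = 281433 / 60
throughput = 4690.55 requests/second

4690.55 requests/second


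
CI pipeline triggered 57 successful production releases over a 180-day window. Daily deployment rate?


Formula: deployments per day = releases / days
= 57 / 180
= 0.317 deploys/day
(equivalently, 2.22 deploys/week)

0.317 deploys/day


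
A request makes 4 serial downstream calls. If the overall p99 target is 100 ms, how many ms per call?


Formula: per_stage = total_budget / stages
per_stage = 100 / 4
per_stage = 25.0 ms

25.0 ms


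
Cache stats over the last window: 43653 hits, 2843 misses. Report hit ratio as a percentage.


Formula: hit rate = hits / (hits + misses) * 100
hit rate = 43653 / (43653 + 2843) * 100
hit rate = 43653 / 46496 * 100
hit rate = 93.89%

93.89%


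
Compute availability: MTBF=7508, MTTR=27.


Availability = MTBF / (MTBF + MTTR)
Availability = 7508 / (7508 + 27)
Availability = 7508 / 7535
Availability = 99.6417%

99.6417%


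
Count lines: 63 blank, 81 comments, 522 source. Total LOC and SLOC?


Total LOC = blank + comment + code
Total LOC = 63 + 81 + 522 = 666
SLOC (source only) = code = 522

Total LOC: 666, SLOC: 522


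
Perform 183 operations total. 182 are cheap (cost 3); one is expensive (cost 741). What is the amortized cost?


Formula: Amortized cost = Total cost / Operations
Total cost = (182 * 3) + (1 * 741)
Total cost = 546 + 741 = 1287
Amortized = 1287 / 183 = 7.0328

7.0328


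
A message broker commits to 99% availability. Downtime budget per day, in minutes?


Formula: allowed downtime = period * (100 - SLA) / 100
Period (day) = 1440 minutes
Unavailability fraction = (100 - 99.0) / 100
Allowed downtime = 1440 * (100 - 99.0) / 100
Allowed downtime = 14.4 minutes

14.4 minutes


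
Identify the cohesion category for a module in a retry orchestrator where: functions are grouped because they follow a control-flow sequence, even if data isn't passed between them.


Reasoning: Grouped by order of execution within a routine, not by data flow
Type: Procedural cohesion

Procedural cohesion


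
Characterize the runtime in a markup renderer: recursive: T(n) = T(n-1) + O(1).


Reasoning: linear recursion with constant work per frame
Complexity: O(n)

O(n)


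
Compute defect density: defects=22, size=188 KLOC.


Defect density = defects / KLOC
Defect density = 22 / 188
Defect density = 0.117 defects/KLOC

0.117 defects/KLOC


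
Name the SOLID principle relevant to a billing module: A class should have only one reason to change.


This describes the Single Responsibility Principle (SRP)

Single Responsibility Principle (SRP)


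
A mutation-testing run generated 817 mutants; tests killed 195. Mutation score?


Mutation score = killed / total * 100
Mutation score = 195 / 817 * 100
Mutation score = 23.87%

23.87%


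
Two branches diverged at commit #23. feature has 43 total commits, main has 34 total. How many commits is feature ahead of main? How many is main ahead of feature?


Common ancestor: commit #23
feature commits after divergence: 43 - 23 = 20
main commits after divergence: 34 - 23 = 11
feature is 20 commits ahead of main
main is 11 commits ahead of feature

feature ahead: 20, main ahead: 11


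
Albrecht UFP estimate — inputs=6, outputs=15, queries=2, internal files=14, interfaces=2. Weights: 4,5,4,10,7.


UFP = EI*4 + EO*5 + EQ*4 + ILF*10 + EIF*7
UFP = 6*4 + 15*5 + 2*4 + 14*10 + 2*7
UFP = 24 + 75 + 8 + 140 + 14
UFP = 261

261


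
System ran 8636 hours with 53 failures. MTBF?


Formula: MTBF = Total operating time / Number of failures
MTBF = 8636 / 53
MTBF = 162.94 hours

162.94 hours


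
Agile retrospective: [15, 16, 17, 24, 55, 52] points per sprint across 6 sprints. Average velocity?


Formula: Avg velocity = Total points / Number of sprints
Points: [15, 16, 17, 24, 55, 52]
Sum = 15 + 16 + 17 + 24 + 55 + 52 = 179
Avg velocity = 179 / 6 = 29.83 points/sprint

29.83 points/sprint


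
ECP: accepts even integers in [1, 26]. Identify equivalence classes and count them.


Constraint: even integers in [1, 26]
Class 1: x < 1 — out-of-range invalid
Class 2: x in [1,26] but odd — wrong type invalid
Class 3: x in [1,26] and even — valid
Class 4: x > 26 — out-of-range invalid
Total equivalence classes: 4

4 equivalence classes


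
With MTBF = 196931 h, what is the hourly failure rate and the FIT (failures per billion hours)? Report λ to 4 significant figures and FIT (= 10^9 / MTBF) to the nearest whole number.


Formula: λ = 1 / MTBF; FIT = λ × 1e9 = 1e9 / MTBF
λ = 1 / 196931 ≈ 5.078e-06 failures/hour
FIT = 1e9 / 196931 ≈ 5078 failures per 1e9 hours (nearest whole number)

λ = 5.078e-06 /h, FIT = 5078


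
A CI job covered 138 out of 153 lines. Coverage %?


Coverage = covered / total * 100
Coverage = 138 / 153 * 100
Coverage = 90.2%

90.2%


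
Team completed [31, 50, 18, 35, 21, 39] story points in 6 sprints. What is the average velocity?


Formula: Avg velocity = Total points / Number of sprints
Points: [31, 50, 18, 35, 21, 39]
Sum = 31 + 50 + 18 + 35 + 21 + 39 = 194
Avg velocity = 194 / 6 = 32.33 points/sprint

32.33 points/sprint


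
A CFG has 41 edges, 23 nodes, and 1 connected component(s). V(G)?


Formula: V(G) = E - N + 2P
V(G) = 41 - 23 + 2*1
V(G) = 18 + 2
V(G) = 20

20


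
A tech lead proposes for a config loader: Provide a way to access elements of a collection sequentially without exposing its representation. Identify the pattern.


This matches the Iterator pattern

Iterator


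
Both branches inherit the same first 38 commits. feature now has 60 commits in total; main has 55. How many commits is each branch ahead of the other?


Common ancestor: commit #38
feature commits after divergence: 60 - 38 = 22
main commits after divergence: 55 - 38 = 17
feature is 22 commits ahead of main
main is 17 commits ahead of feature

feature ahead: 22, main ahead: 17


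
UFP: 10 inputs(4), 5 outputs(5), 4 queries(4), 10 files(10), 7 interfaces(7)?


UFP = EI*4 + EO*5 + EQ*4 + ILF*10 + EIF*7
UFP = 10*4 + 5*5 + 4*4 + 10*10 + 7*7
UFP = 40 + 25 + 16 + 100 + 49
UFP = 230

230


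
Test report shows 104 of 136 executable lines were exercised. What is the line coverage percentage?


Coverage = covered / total * 100
Coverage = 104 / 136 * 100
Coverage = 76.47%

76.47%


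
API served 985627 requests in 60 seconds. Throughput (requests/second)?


Formula: throughput = requests / seconds
throughput = 985627 / 60
throughput = 16427.12 requests/second

16427.12 requests/second


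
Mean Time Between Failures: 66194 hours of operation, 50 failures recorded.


Formula: MTBF = Total operating time / Number of failures
MTBF = 66194 / 50
MTBF = 1323.88 hours

1323.88 hours


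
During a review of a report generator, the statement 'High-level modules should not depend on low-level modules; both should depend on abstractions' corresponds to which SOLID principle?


This describes the Dependency Inversion Principle (DIP)

Dependency Inversion Principle (DIP)


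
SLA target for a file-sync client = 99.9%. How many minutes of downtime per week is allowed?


Formula: allowed downtime = period * (100 - SLA) / 100
Period (week) = 10080 minutes
Unavailability fraction = (100 - 99.9) / 100
Allowed downtime = 10080 * (100 - 99.9) / 100
Allowed downtime = 10.08 minutes

10.08 minutes


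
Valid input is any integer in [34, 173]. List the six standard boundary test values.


Range: [34, 173]
Boundaries: just below min, min, min+1, max-1, max, just above max
Values: [33, 34, 35, 172, 173, 174]

[33, 34, 35, 172, 173, 174]


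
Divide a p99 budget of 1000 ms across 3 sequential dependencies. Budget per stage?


Formula: per_stage = total_budget / stages
per_stage = 1000 / 3
per_stage = 333.33 ms

333.33 ms


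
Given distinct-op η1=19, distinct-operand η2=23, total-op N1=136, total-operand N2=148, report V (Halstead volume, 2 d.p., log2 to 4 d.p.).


Formula: V = N * log2(η), where N = N1 + N2 and η = η1 + η2
η = 19 + 23 = 42
N = 136 + 148 = 284
log2(42) ≈ 5.3923
V = 284 * 5.3923 = 1531.41

1531.41


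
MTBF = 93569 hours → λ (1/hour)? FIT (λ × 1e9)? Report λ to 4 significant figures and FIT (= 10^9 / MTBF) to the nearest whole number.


Formula: λ = 1 / MTBF; FIT = λ × 1e9 = 1e9 / MTBF
λ = 1 / 93569 ≈ 1.069e-05 failures/hour
FIT = 1e9 / 93569 ≈ 10687 failures per 1e9 hours (nearest whole number)

λ = 1.069e-05 /h, FIT = 10687


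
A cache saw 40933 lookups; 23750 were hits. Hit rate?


Formula: hit rate = hits / (hits + misses) * 100
hit rate = 23750 / (23750 + 17183) * 100
hit rate = 23750 / 40933 * 100
hit rate = 58.02%

58.02%


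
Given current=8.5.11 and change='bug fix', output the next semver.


Current: 8.5.11
Change category: 'bug fix' → patch bump
SemVer rule: patch bump → increment PATCH (MAJOR and MINOR unchanged)
New: 8.5.12

8.5.12


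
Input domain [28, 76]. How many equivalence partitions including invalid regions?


Valid range: [28, 76]
Class 1: x < 28 — invalid
Class 2: 28 ≤ x ≤ 76 — valid
Class 3: x > 76 — invalid
Total equivalence classes: 3

3 equivalence classes


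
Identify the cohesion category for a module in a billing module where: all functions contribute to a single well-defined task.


Reasoning: Best: single purpose
Type: Functional cohesion

Functional cohesion


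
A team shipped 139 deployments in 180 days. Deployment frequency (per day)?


Formula: deployments per day = releases / days
= 139 / 180
= 0.772 deploys/day
(equivalently, 5.41 deploys/week)

0.772 deploys/day


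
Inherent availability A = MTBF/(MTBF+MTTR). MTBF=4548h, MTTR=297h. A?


Availability = MTBF / (MTBF + MTTR)
Availability = 4548 / (4548 + 297)
Availability = 4548 / 4845
Availability = 93.87%

93.87%


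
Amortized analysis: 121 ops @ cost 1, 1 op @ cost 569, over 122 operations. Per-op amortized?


Formula: Amortized cost = Total cost / Operations
Total cost = (121 * 1) + (1 * 569)
Total cost = 121 + 569 = 690
Amortized = 690 / 122 = 5.6557

5.6557


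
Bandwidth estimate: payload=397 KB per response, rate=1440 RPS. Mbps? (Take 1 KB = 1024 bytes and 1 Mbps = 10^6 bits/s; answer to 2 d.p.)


Formula: Mbps = payload_bytes * RPS * 8 / 1e6
Payload per request = 397 KB = 397 * 1024 = 406528 bytes
Total bytes/sec = 406528 * 1440 = 585400320
Total bits/sec = 585400320 * 8 = 4683202560
Mbps = 4683202560 / 1e6 = 4683.2

4683.2 Mbps


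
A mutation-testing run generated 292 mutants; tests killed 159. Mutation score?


Mutation score = killed / total * 100
Mutation score = 159 / 292 * 100
Mutation score = 54.45%

54.45%


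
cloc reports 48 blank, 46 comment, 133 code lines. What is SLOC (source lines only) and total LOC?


Total LOC = blank + comment + code
Total LOC = 48 + 46 + 133 = 227
SLOC (source only) = code = 133

Total LOC: 227, SLOC: 133


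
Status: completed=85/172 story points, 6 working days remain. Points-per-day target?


Formula: Required rate = Remaining points / Days left
Remaining = 172 - 85 = 87 points
Required rate = 87 / 6 = 14.5 points/day

14.5 points/day


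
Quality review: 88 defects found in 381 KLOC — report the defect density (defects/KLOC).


Defect density = defects / KLOC
Defect density = 88 / 381
Defect density = 0.231 defects/KLOC

0.231 defects/KLOC


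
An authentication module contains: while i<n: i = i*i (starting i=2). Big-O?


Reasoning: squaring drives double-exponential growth; iterations ~ log log n
Complexity: O(log log n)

O(log log n)


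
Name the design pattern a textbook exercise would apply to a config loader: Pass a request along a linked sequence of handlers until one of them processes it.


This matches the Chain of Responsibility pattern

Chain of Responsibility


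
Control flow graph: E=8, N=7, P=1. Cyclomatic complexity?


Formula: V(G) = E - N + 2P
V(G) = 8 - 7 + 2*1
V(G) = 1 + 2
V(G) = 3

3


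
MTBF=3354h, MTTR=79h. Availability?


Availability = MTBF / (MTBF + MTTR)
Availability = 3354 / (3354 + 79)
Availability = 3354 / 3433
Availability = 97.6988%

97.6988%


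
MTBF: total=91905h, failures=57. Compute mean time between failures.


Formula: MTBF = Total operating time / Number of failures
MTBF = 91905 / 57
MTBF = 1612.37 hours

1612.37 hours


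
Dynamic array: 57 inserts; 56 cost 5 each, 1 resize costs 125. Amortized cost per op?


Formula: Amortized cost = Total cost / Operations
Total cost = (56 * 5) + (1 * 125)
Total cost = 280 + 125 = 405
Amortized = 405 / 57 = 7.1053

7.1053


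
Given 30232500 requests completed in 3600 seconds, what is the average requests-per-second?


Formula: throughput = requests / seconds
throughput = 30232500 / 3600
throughput = 8397.92 requests/second

8397.92 requests/second


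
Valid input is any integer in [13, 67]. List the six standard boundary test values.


Range: [13, 67]
Boundaries: just below min, min, min+1, max-1, max, just above max
Values: [12, 13, 14, 66, 67, 68]

[12, 13, 14, 66, 67, 68]


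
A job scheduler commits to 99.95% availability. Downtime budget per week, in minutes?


Formula: allowed downtime = period * (100 - SLA) / 100
Period (week) = 10080 minutes
Unavailability fraction = (100 - 99.95) / 100
Allowed downtime = 10080 * (100 - 99.95) / 100
Allowed downtime = 5.04 minutes

5.04 minutes


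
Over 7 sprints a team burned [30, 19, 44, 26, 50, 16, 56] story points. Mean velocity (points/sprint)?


Formula: Avg velocity = Total points / Number of sprints
Points: [30, 19, 44, 26, 50, 16, 56]
Sum = 30 + 19 + 44 + 26 + 50 + 16 + 56 = 241
Avg velocity = 241 / 7 = 34.43 points/sprint

34.43 points/sprint


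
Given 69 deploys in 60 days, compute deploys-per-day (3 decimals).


Formula: deployments per day = releases / days
= 69 / 60
= 1.15 deploys/day
(equivalently, 8.05 deploys/week)

1.15 deploys/day


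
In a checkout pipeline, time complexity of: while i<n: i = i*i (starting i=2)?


Reasoning: squaring drives double-exponential growth; iterations ~ log log n
Complexity: O(log log n)

O(log log n)


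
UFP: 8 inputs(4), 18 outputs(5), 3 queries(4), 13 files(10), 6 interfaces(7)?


UFP = EI*4 + EO*5 + EQ*4 + ILF*10 + EIF*7
UFP = 8*4 + 18*5 + 3*4 + 13*10 + 6*7
UFP = 32 + 90 + 12 + 130 + 42
UFP = 306

306


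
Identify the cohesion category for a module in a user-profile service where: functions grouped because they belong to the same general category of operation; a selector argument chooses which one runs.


Reasoning: Grouped by category of activity, not by data or sequence
Type: Logical cohesion

Logical cohesion


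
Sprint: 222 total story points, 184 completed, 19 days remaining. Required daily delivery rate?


Formula: Required rate = Remaining points / Days left
Remaining = 222 - 184 = 38 points
Required rate = 38 / 19 = 2.0 points/day

2.0 points/day


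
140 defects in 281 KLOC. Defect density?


Defect density = defects / KLOC
Defect density = 140 / 281
Defect density = 0.498 defects/KLOC

0.498 defects/KLOC


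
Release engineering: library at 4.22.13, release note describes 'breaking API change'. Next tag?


Current: 4.22.13
Change category: 'breaking API change' → major bump
SemVer rule: major bump → increment MAJOR, reset MINOR and PATCH to 0
New: 5.0.0

5.0.0


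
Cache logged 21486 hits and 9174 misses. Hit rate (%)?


Formula: hit rate = hits / (hits + misses) * 100
hit rate = 21486 / (21486 + 9174) * 100
hit rate = 21486 / 30660 * 100
hit rate = 70.08%

70.08%


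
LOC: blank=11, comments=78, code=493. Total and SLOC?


Total LOC = blank + comment + code
Total LOC = 11 + 78 + 493 = 582
SLOC (source only) = code = 493

Total LOC: 582, SLOC: 493


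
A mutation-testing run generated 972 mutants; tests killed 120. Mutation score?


Mutation score = killed / total * 100
Mutation score = 120 / 972 * 100
Mutation score = 12.35%

12.35%


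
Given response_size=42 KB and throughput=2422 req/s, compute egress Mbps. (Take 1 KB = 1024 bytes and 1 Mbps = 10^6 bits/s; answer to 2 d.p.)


Formula: Mbps = payload_bytes * RPS * 8 / 1e6
Payload per request = 42 KB = 42 * 1024 = 43008 bytes
Total bytes/sec = 43008 * 2422 = 104165376
Total bits/sec = 104165376 * 8 = 833323008
Mbps = 833323008 / 1e6 = 833.32

833.32 Mbps


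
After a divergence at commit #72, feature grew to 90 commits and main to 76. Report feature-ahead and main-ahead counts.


Common ancestor: commit #72
feature commits after divergence: 90 - 72 = 18
main commits after divergence: 76 - 72 = 4
feature is 18 commits ahead of main
main is 4 commits ahead of feature

feature ahead: 18, main ahead: 4


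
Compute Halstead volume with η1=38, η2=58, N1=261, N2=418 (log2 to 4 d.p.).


Formula: V = N * log2(η), where N = N1 + N2 and η = η1 + η2
η = 38 + 58 = 96
N = 261 + 418 = 679
log2(96) ≈ 6.5850
V = 679 * 6.5850 = 4471.22

4471.22
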